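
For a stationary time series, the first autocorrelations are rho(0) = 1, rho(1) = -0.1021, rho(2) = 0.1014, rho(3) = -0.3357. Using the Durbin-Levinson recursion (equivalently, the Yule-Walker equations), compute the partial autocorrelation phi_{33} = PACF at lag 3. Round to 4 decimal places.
\phi_{33} = -0.3230

The PACF at lag k is phi_{kk}, the last component of the solution
to the Yule-Walker system G_k phi = r_k where
  (G_k)_{ij} = rho(|i - j|), (r_k)_i = rho(i), i,j = 1..k.
Equivalently, Durbin-Levinson gives phi_{kk} iteratively:
  phi_{11} = rho(1)
  phi_{kk} = [rho(k) - sum_{j=1..k-1} phi_{k-1,j} rho(k-j)]
            / [1 - sum_{j=1..k-1} phi_{k-1,j} rho(j)],
  phi_{k,j} = phi_{k-1,j} - phi_{kk} phi_{k-1,k-j},  j = 1..k-1.
Step k = 1:
  phi_11 = rho(1) = -0.1021.
Step k = 2:
  phi_22 = [rho(2) - phi_11 rho(1)] / [1 - phi_11 rho(1)] = [0.1014 - (-0.1021)(-0.1021)] / [1 - (-0.1021)(-0.1021)]
         = 0.09097559 / 0.98957559 = 0.091934.
  Update: phi_21 = phi_11 - phi_22 phi_11 = -0.1021 - (0.091934)(-0.1021) = -0.092714.
Step k = 3:
  phi_33 = [rho(3) - phi_21 rho(2) - phi_22 rho(1)] / [1 - phi_21 rho(1) - phi_22 rho(2)]
    numerator   = -0.3357 - (-0.092714)(0.1014) - (0.091934)(-0.1021) = -0.31691239
    denominator = 1 - (-0.092714)(-0.1021) - (0.091934)(0.1014) = 0.98121184
  phi_33 = -0.31691239 / 0.98121184 = -0.323.
Therefore phi_{33} = -0.3230.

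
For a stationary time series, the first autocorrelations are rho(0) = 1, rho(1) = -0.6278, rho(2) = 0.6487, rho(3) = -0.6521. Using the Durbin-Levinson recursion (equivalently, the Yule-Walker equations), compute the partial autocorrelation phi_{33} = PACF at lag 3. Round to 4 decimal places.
\phi_{33} = -0.3050

The PACF at lag k is phi_{kk}, the last component of the solution
to the Yule-Walker system G_k phi = r_k where
  (G_k)_{ij} = rho(|i - j|), (r_k)_i = rho(i), i,j = 1..k.
Equivalently, Durbin-Levinson gives phi_{kk} iteratively:
  phi_{11} = rho(1)
  phi_{kk} = [rho(k) - sum_{j=1..k-1} phi_{k-1,j} rho(k-j)]
            / [1 - sum_{j=1..k-1} phi_{k-1,j} rho(j)],
  phi_{k,j} = phi_{k-1,j} - phi_{kk} phi_{k-1,k-j},  j = 1..k-1.
Step k = 1:
  phi_11 = rho(1) = -0.6278.
Step k = 2:
  phi_22 = [rho(2) - phi_11 rho(1)] / [1 - phi_11 rho(1)] = [0.6487 - (-0.6278)(-0.6278)] / [1 - (-0.6278)(-0.6278)]
         = 0.25456716 / 0.60586716 = 0.42017.
  Update: phi_21 = phi_11 - phi_22 phi_11 = -0.6278 - (0.42017)(-0.6278) = -0.364017.
Step k = 3:
  phi_33 = [rho(3) - phi_21 rho(2) - phi_22 rho(1)] / [1 - phi_21 rho(1) - phi_22 rho(2)]
    numerator   = -0.6521 - (-0.364017)(0.6487) - (0.42017)(-0.6278) = -0.15217928
    denominator = 1 - (-0.364017)(-0.6278) - (0.42017)(0.6487) = 0.4989057
  phi_33 = -0.15217928 / 0.4989057 = -0.305.
Therefore phi_{33} = -0.3050.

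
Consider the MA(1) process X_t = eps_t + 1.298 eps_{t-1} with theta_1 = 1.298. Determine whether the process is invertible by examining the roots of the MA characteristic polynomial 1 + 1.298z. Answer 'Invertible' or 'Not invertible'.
\text{Not invertible}

The MA(q) characteristic polynomial is P(z) = 1 + 1.298z.
Invertibility requires all roots to lie outside the unit circle, i.e. |z| > 1 for every root.
This is linear in z: 1 + (1.298) z = 0  =>  z = -1/(1.298) = -0.770416,  |z| = 0.770416.
Moduli of all roots: 0.7704.
All moduli strictly greater than 1? No.
Verdict: Not invertible.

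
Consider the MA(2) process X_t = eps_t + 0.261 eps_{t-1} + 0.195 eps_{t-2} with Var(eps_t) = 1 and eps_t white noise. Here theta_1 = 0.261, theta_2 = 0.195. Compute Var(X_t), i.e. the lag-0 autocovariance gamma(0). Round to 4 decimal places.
\gamma(0) = 1.1061

For an MA(q) process X_t = eps_t + sum_i theta_i eps_{t-i} with
Var(eps_t) = sigma^2, the variance is
  gamma(0) = sigma^2 * (1 + sum_i theta_i^2).
  sum_i theta_i^2 = (0.261)^2 + (0.195)^2 = 0.068121 + 0.038025 = 0.106146.
  gamma(0) = 1 * (1 + 0.106146) = 1 * 1.106146 = 1.106146, which rounds to 1.1061.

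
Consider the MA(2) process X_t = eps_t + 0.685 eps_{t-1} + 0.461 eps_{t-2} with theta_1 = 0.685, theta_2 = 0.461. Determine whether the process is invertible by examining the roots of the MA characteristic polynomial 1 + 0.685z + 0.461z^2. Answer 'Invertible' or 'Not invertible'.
\text{Invertible}

The MA(q) characteristic polynomial is P(z) = 1 + 0.685z + 0.461z^2.
Invertibility requires all roots to lie outside the unit circle, i.e. |z| > 1 for every root.
Set 1 + (0.685) z + (0.461) z^2 = 0, i.e. a z^2 + b z + c = 0 with a = 0.461, b = 0.685, c = 1.
Discriminant D = b^2 - 4ac = (0.685)^2 - 4*(0.461)*1 = 0.469225 - (1.844) = -1.374775.
D < 0, so the roots are the complex-conjugate pair z = (-b +/- i sqrt(-D)) / (2a) = -0.743 +/- 1.2717i.
For a conjugate pair |z|^2 = z * conj(z) = (product of roots) = c/a = 1/(0.461) = 2.169197, so |z| = sqrt(2.169197) = 1.4728 for both roots.
Moduli of all roots: 1.4728, 1.4728.
All moduli strictly greater than 1? Yes.
Verdict: Invertible.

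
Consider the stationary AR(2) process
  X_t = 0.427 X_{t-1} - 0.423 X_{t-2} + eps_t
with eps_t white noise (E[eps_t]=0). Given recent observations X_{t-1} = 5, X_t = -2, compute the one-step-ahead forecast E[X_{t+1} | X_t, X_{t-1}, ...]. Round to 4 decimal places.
E[X_{t+1} \mid \mathcal F_t] = -2.9690

For an AR(p) model X_t = c + sum_i phi_i X_{t-i} + eps_t, the
one-step-ahead conditional mean is
  E[X_{t+1} | X_t, ...] = c + sum_i phi_i X_{t+1-i}.
Substitute known values:
  E[X_{t+1} | ...] = (0.427) * (-2) + (-0.423) * (5)
                   = -2.9690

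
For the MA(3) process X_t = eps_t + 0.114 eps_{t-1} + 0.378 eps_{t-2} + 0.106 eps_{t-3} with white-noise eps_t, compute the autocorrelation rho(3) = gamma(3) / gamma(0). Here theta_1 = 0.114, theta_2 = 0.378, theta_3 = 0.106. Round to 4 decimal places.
\rho(3) = 0.0908

For an MA(q) process with theta_0 = 1, the autocovariance is
  gamma(k) = sigma^2 * sum_{i=0..q-k} theta_i * theta_{i+k},
and rho(k) = gamma(k) / gamma(0). Sigma^2 cancels.
  numerator   = (1)*(0.106) = 0.106.
  denominator = (1)^2 + (0.114)^2 + (0.378)^2 + (0.106)^2 = 1.167116.
  rho(3) = 0.106 / 1.167116 = 0.0908.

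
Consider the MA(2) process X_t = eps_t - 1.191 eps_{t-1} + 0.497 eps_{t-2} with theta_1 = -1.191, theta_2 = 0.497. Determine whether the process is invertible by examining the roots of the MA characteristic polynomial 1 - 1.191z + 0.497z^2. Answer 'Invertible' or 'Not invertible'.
\text{Invertible}

The MA(q) characteristic polynomial is P(z) = 1 - 1.191z + 0.497z^2.
Invertibility requires all roots to lie outside the unit circle, i.e. |z| > 1 for every root.
Set 1 + (-1.191) z + (0.497) z^2 = 0, i.e. a z^2 + b z + c = 0 with a = 0.497, b = -1.191, c = 1.
Discriminant D = b^2 - 4ac = (-1.191)^2 - 4*(0.497)*1 = 1.418481 - (1.988) = -0.569519.
D < 0, so the roots are the complex-conjugate pair z = (-b +/- i sqrt(-D)) / (2a) = 1.1982 +/- 0.7592i.
For a conjugate pair |z|^2 = z * conj(z) = (product of roots) = c/a = 1/(0.497) = 2.012072, so |z| = sqrt(2.012072) = 1.4185 for both roots.
Moduli of all roots: 1.4185, 1.4185.
All moduli strictly greater than 1? Yes.
Verdict: Invertible.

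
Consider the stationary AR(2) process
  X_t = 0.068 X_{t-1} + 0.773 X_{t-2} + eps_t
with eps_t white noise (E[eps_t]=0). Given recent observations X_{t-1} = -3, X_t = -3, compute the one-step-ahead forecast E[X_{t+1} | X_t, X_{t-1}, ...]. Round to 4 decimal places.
E[X_{t+1} \mid \mathcal F_t] = -2.5230

For an AR(p) model X_t = c + sum_i phi_i X_{t-i} + eps_t, the
one-step-ahead conditional mean is
  E[X_{t+1} | X_t, ...] = c + sum_i phi_i X_{t+1-i}.
Substitute known values:
  E[X_{t+1} | ...] = (0.068) * (-3) + (0.773) * (-3)
                   = -2.5230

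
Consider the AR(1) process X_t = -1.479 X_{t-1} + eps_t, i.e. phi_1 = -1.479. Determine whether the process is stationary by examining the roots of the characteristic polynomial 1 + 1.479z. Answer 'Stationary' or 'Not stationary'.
\text{Not stationary}

The AR(p) characteristic polynomial is P(z) = 1 + 1.479z.
Stationarity requires all roots to lie outside the unit circle, i.e. |z| > 1 for every root.
This is linear in z: 1 + (1.479) z = 0  =>  z = -1/(1.479) = -0.676133,  |z| = 0.676133.
Moduli of all roots: 0.6761.
All moduli strictly greater than 1? No.
Verdict: Not stationary.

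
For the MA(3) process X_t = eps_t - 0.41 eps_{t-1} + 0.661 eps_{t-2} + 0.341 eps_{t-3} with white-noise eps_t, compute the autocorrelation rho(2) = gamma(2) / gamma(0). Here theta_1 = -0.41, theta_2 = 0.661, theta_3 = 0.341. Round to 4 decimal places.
\rho(2) = 0.3028

For an MA(q) process with theta_0 = 1, the autocovariance is
  gamma(k) = sigma^2 * sum_{i=0..q-k} theta_i * theta_{i+k},
and rho(k) = gamma(k) / gamma(0). Sigma^2 cancels.
  numerator   = (1)*(0.661) + (-0.41)*(0.341) = 0.52119.
  denominator = (1)^2 + (-0.41)^2 + (0.661)^2 + (0.341)^2 = 1.721302.
  rho(2) = 0.52119 / 1.721302 = 0.3028.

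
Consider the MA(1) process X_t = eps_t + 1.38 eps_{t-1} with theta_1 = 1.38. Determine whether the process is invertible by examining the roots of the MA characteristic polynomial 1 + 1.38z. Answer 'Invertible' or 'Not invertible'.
\text{Not invertible}

The MA(q) characteristic polynomial is P(z) = 1 + 1.38z.
Invertibility requires all roots to lie outside the unit circle, i.e. |z| > 1 for every root.
This is linear in z: 1 + (1.38) z = 0  =>  z = -1/(1.38) = -0.724638,  |z| = 0.724638.
Moduli of all roots: 0.7246.
All moduli strictly greater than 1? No.
Verdict: Not invertible.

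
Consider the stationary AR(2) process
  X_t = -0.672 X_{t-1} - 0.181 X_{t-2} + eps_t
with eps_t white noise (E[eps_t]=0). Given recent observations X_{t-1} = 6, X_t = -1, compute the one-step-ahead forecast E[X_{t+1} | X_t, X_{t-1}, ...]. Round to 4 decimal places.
E[X_{t+1} \mid \mathcal F_t] = -0.4140

For an AR(p) model X_t = c + sum_i phi_i X_{t-i} + eps_t, the
one-step-ahead conditional mean is
  E[X_{t+1} | X_t, ...] = c + sum_i phi_i X_{t+1-i}.
Substitute known values:
  E[X_{t+1} | ...] = (-0.672) * (-1) + (-0.181) * (6)
                   = -0.4140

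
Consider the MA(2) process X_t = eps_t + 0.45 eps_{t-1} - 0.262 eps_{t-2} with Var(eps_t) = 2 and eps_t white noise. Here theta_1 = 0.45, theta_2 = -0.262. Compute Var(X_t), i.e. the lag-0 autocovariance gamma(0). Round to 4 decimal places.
\gamma(0) = 2.5423

For an MA(q) process X_t = eps_t + sum_i theta_i eps_{t-i} with
Var(eps_t) = sigma^2, the variance is
  gamma(0) = sigma^2 * (1 + sum_i theta_i^2).
  sum_i theta_i^2 = (0.45)^2 + (-0.262)^2 = 0.2025 + 0.068644 = 0.271144.
  gamma(0) = 2 * (1 + 0.271144) = 2 * 1.271144 = 2.542288, which rounds to 2.5423.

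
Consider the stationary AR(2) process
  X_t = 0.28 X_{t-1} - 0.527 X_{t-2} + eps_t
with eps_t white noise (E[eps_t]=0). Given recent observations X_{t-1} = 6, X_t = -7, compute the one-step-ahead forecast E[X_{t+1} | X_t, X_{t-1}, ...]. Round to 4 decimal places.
E[X_{t+1} \mid \mathcal F_t] = -5.1220

For an AR(p) model X_t = c + sum_i phi_i X_{t-i} + eps_t, the
one-step-ahead conditional mean is
  E[X_{t+1} | X_t, ...] = c + sum_i phi_i X_{t+1-i}.
Substitute known values:
  E[X_{t+1} | ...] = (0.28) * (-7) + (-0.527) * (6)
                   = -5.1220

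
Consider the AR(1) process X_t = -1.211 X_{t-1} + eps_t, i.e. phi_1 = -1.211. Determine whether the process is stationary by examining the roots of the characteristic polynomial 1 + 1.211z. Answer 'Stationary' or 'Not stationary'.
\text{Not stationary}

The AR(p) characteristic polynomial is P(z) = 1 + 1.211z.
Stationarity requires all roots to lie outside the unit circle, i.e. |z| > 1 for every root.
This is linear in z: 1 + (1.211) z = 0  =>  z = -1/(1.211) = -0.825764,  |z| = 0.825764.
Moduli of all roots: 0.8258.
All moduli strictly greater than 1? No.
Verdict: Not stationary.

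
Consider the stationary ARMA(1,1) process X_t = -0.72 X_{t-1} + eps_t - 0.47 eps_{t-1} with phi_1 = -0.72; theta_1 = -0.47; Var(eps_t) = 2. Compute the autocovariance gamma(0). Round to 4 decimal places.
\gamma(0) = 7.8808

Multiply the model equation by X_{t-k} and take expectations. With theta_0 = psi_0 = 1 and psi_j the MA(infinity) weights, this gives
  gamma(k) - sum_i phi_i gamma(k-i) = c_k,
  c_k = sigma^2 * sum_{j=k..q} theta_j psi_{j-k}   (c_k = 0 for k > q),
using gamma(-m) = gamma(m).
psi-weights needed (psi_j = theta_j + sum_i phi_i psi_{j-i}):
  psi_1 = theta_1 + phi_1 = -0.47 + (-0.72) = -1.19
Right-hand sides:
  c_0 = sigma^2 (1 + theta_1 psi_1) = 2 * (1 + (-0.47)(-1.19)) = 2 * 1.5593 = 3.1186
  c_1 = sigma^2 theta_1 = 2 * (-0.47) = -0.94
  c_2 = 0
Equations for k = 0 and k = 1 (AR order 1):
  gamma(0) = phi_1 gamma(1) + c_0
  gamma(1) = phi_1 gamma(0) + c_1
Substituting the second into the first: gamma(0) (1 - phi_1^2) = c_0 + phi_1 c_1, so
  gamma(0) = (c_0 + phi_1 c_1) / (1 - phi_1^2) = (3.1186 + (-0.72)(-0.94)) / (1 - (-0.72)^2) = 3.7954 / 0.4816 = 7.880814.
Therefore gamma(0) = 7.8808 (to 4 decimal places).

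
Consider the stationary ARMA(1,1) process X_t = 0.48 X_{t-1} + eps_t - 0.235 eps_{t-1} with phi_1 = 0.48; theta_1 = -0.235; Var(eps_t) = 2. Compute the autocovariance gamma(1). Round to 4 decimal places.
\gamma(1) = 0.5649

Multiply the model equation by X_{t-k} and take expectations. With theta_0 = psi_0 = 1 and psi_j the MA(infinity) weights, this gives
  gamma(k) - sum_i phi_i gamma(k-i) = c_k,
  c_k = sigma^2 * sum_{j=k..q} theta_j psi_{j-k}   (c_k = 0 for k > q),
using gamma(-m) = gamma(m).
psi-weights needed (psi_j = theta_j + sum_i phi_i psi_{j-i}):
  psi_1 = theta_1 + phi_1 = -0.235 + (0.48) = 0.245
Right-hand sides:
  c_0 = sigma^2 (1 + theta_1 psi_1) = 2 * (1 + (-0.235)(0.245)) = 2 * 0.942425 = 1.88485
  c_1 = sigma^2 theta_1 = 2 * (-0.235) = -0.47
  c_2 = 0
Equations for k = 0 and k = 1 (AR order 1):
  gamma(0) = phi_1 gamma(1) + c_0
  gamma(1) = phi_1 gamma(0) + c_1
Substituting the second into the first: gamma(0) (1 - phi_1^2) = c_0 + phi_1 c_1, so
  gamma(0) = (c_0 + phi_1 c_1) / (1 - phi_1^2) = (1.88485 + (0.48)(-0.47)) / (1 - (0.48)^2) = 1.65925 / 0.7696 = 2.15599.
  gamma(1) = phi_1 gamma(0) + c_1 = (0.48)(2.15599) + (-0.47) = 0.564875.
Therefore gamma(1) = 0.5649 (to 4 decimal places).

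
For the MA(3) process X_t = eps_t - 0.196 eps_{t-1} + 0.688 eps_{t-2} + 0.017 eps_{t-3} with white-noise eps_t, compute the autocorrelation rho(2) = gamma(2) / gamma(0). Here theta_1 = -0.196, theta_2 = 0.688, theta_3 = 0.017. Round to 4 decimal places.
\rho(2) = 0.4528

For an MA(q) process with theta_0 = 1, the autocovariance is
  gamma(k) = sigma^2 * sum_{i=0..q-k} theta_i * theta_{i+k},
and rho(k) = gamma(k) / gamma(0). Sigma^2 cancels.
  numerator   = (1)*(0.688) + (-0.196)*(0.017) = 0.684668.
  denominator = (1)^2 + (-0.196)^2 + (0.688)^2 + (0.017)^2 = 1.512049.
  rho(2) = 0.684668 / 1.512049 = 0.4528.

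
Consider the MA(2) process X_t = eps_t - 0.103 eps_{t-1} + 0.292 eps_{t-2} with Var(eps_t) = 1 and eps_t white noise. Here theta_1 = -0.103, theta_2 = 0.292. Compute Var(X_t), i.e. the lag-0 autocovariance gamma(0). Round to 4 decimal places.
\gamma(0) = 1.0959

For an MA(q) process X_t = eps_t + sum_i theta_i eps_{t-i} with
Var(eps_t) = sigma^2, the variance is
  gamma(0) = sigma^2 * (1 + sum_i theta_i^2).
  sum_i theta_i^2 = (-0.103)^2 + (0.292)^2 = 0.010609 + 0.085264 = 0.095873.
  gamma(0) = 1 * (1 + 0.095873) = 1 * 1.095873 = 1.095873, which rounds to 1.0959.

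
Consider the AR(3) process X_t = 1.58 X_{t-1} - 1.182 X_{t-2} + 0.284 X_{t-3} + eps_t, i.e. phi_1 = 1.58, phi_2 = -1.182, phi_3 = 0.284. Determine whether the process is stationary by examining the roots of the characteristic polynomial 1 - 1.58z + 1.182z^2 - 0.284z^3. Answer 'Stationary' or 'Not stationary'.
\text{Stationary}

The AR(p) characteristic polynomial is P(z) = 1 - 1.58z + 1.182z^2 - 0.284z^3.
Stationarity requires all roots to lie outside the unit circle, i.e. |z| > 1 for every root.
Degree 3: look for a simple real root z0 first, then factor out (1 - z/z0) and solve the remaining quadratic.
Testing z0 = 2.5: P(2.5) = 1 + (-1.58)(2.5) + (1.182)(2.5)^2 + (-0.284)(2.5)^3
  = 1 + (-3.95) + (7.3875) + (-4.4375) = 0.  So z_0 = 2.5 is a root, |z_0| = 2.5.
Divide out the factor (1 - 0.4 z) = (1 - z/z0) (since 1/z0 = 0.4):
  P(z) = (1 - 0.4 z)(1 + (-1.18) z + (0.71) z^2)
  [check: z-coef -1.18 - (0.4) = -1.58; z^2-coef 0.71 - (0.4)(-1.18) = 1.182; z^3-coef -(0.4)(0.71) = -0.284.]
Remaining roots from the quadratic factor 1 + (-1.18) z + (0.71) z^2:
  Set 1 + (-1.18) z + (0.71) z^2 = 0, i.e. a z^2 + b z + c = 0 with a = 0.71, b = -1.18, c = 1.
  Discriminant D = b^2 - 4ac = (-1.18)^2 - 4*(0.71)*1 = 1.3924 - (2.84) = -1.4476.
  D < 0, so the roots are the complex-conjugate pair z = (-b +/- i sqrt(-D)) / (2a) = 0.831 +/- 0.8473i.
  For a conjugate pair |z|^2 = z * conj(z) = (product of roots) = c/a = 1/(0.71) = 1.408451, so |z| = sqrt(1.408451) = 1.1868 for both roots.
Moduli of all roots: 2.5000, 1.1868, 1.1868.
All moduli strictly greater than 1? Yes.
Verdict: Stationary.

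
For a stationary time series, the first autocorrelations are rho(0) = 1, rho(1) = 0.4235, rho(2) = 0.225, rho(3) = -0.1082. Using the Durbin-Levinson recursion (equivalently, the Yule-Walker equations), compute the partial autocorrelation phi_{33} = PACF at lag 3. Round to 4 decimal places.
\phi_{33} = -0.2710

The PACF at lag k is phi_{kk}, the last component of the solution
to the Yule-Walker system G_k phi = r_k where
  (G_k)_{ij} = rho(|i - j|), (r_k)_i = rho(i), i,j = 1..k.
Equivalently, Durbin-Levinson gives phi_{kk} iteratively:
  phi_{11} = rho(1)
  phi_{kk} = [rho(k) - sum_{j=1..k-1} phi_{k-1,j} rho(k-j)]
            / [1 - sum_{j=1..k-1} phi_{k-1,j} rho(j)],
  phi_{k,j} = phi_{k-1,j} - phi_{kk} phi_{k-1,k-j},  j = 1..k-1.
Step k = 1:
  phi_11 = rho(1) = 0.4235.
Step k = 2:
  phi_22 = [rho(2) - phi_11 rho(1)] / [1 - phi_11 rho(1)] = [0.225 - (0.4235)(0.4235)] / [1 - (0.4235)(0.4235)]
         = 0.04564775 / 0.82064775 = 0.055624.
  Update: phi_21 = phi_11 - phi_22 phi_11 = 0.4235 - (0.055624)(0.4235) = 0.399943.
Step k = 3:
  phi_33 = [rho(3) - phi_21 rho(2) - phi_22 rho(1)] / [1 - phi_21 rho(1) - phi_22 rho(2)]
    numerator   = -0.1082 - (0.399943)(0.225) - (0.055624)(0.4235) = -0.22174401
    denominator = 1 - (0.399943)(0.4235) - (0.055624)(0.225) = 0.81810864
  phi_33 = -0.22174401 / 0.81810864 = -0.271.
Therefore phi_{33} = -0.2710.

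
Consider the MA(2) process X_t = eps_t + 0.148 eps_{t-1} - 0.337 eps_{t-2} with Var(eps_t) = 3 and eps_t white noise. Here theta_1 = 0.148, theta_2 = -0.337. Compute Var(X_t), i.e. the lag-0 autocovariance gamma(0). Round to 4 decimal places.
\gamma(0) = 3.4064

For an MA(q) process X_t = eps_t + sum_i theta_i eps_{t-i} with
Var(eps_t) = sigma^2, the variance is
  gamma(0) = sigma^2 * (1 + sum_i theta_i^2).
  sum_i theta_i^2 = (0.148)^2 + (-0.337)^2 = 0.021904 + 0.113569 = 0.135473.
  gamma(0) = 3 * (1 + 0.135473) = 3 * 1.135473 = 3.406419, which rounds to 3.4064.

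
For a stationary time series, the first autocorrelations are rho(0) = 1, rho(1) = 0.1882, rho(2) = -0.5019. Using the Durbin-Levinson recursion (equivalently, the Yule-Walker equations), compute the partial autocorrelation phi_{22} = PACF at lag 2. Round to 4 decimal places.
\phi_{22} = -0.5570

The PACF at lag k is phi_{kk}, the last component of the solution
to the Yule-Walker system G_k phi = r_k where
  (G_k)_{ij} = rho(|i - j|), (r_k)_i = rho(i), i,j = 1..k.
Equivalently, Durbin-Levinson gives phi_{kk} iteratively:
  phi_{11} = rho(1)
  phi_{kk} = [rho(k) - sum_{j=1..k-1} phi_{k-1,j} rho(k-j)]
            / [1 - sum_{j=1..k-1} phi_{k-1,j} rho(j)],
  phi_{k,j} = phi_{k-1,j} - phi_{kk} phi_{k-1,k-j},  j = 1..k-1.
Step k = 1:
  phi_11 = rho(1) = 0.1882.
Step k = 2:
  phi_22 = [rho(2) - phi_11 rho(1)] / [1 - phi_11 rho(1)] = [-0.5019 - (0.1882)(0.1882)] / [1 - (0.1882)(0.1882)]
         = -0.53731924 / 0.96458076 = -0.557.
Therefore phi_{22} = -0.5570.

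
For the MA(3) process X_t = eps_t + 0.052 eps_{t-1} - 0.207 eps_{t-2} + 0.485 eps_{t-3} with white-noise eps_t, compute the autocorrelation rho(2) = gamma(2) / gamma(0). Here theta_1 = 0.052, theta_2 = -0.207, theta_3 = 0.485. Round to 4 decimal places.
\rho(2) = -0.1419

For an MA(q) process with theta_0 = 1, the autocovariance is
  gamma(k) = sigma^2 * sum_{i=0..q-k} theta_i * theta_{i+k},
and rho(k) = gamma(k) / gamma(0). Sigma^2 cancels.
  numerator   = (1)*(-0.207) + (0.052)*(0.485) = -0.18178.
  denominator = (1)^2 + (0.052)^2 + (-0.207)^2 + (0.485)^2 = 1.280778.
  rho(2) = -0.18178 / 1.280778 = -0.1419.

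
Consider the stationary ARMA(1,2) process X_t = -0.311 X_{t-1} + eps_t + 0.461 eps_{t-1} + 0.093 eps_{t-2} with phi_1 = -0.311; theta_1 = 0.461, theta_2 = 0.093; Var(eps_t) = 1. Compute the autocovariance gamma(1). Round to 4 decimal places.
\gamma(1) = 0.1562

Multiply the model equation by X_{t-k} and take expectations. With theta_0 = psi_0 = 1 and psi_j the MA(infinity) weights, this gives
  gamma(k) - sum_i phi_i gamma(k-i) = c_k,
  c_k = sigma^2 * sum_{j=k..q} theta_j psi_{j-k}   (c_k = 0 for k > q),
using gamma(-m) = gamma(m).
psi-weights needed (psi_j = theta_j + sum_i phi_i psi_{j-i}):
  psi_1 = theta_1 + phi_1 = 0.461 + (-0.311) = 0.15
  psi_2 = theta_2 + phi_1 psi_1 = 0.093 + (-0.311)(0.15) = 0.04635
Right-hand sides:
  c_0 = sigma^2 (1 + theta_1 psi_1 + theta_2 psi_2) = 1 * (1 + (0.461)(0.15) + (0.093)(0.04635)) = 1 * 1.073461 = 1.073461
  c_1 = sigma^2 (theta_1 + theta_2 psi_1) = 1 * (0.461 + (0.093)(0.15)) = 0.47495
  c_2 = sigma^2 theta_2 = 1 * (0.093) = 0.093
Equations for k = 0 and k = 1 (AR order 1):
  gamma(0) = phi_1 gamma(1) + c_0
  gamma(1) = phi_1 gamma(0) + c_1
Substituting the second into the first: gamma(0) (1 - phi_1^2) = c_0 + phi_1 c_1, so
  gamma(0) = (c_0 + phi_1 c_1) / (1 - phi_1^2) = (1.073461 + (-0.311)(0.47495)) / (1 - (-0.311)^2) = 0.925751 / 0.903279 = 1.024878.
  gamma(1) = phi_1 gamma(0) + c_1 = (-0.311)(1.024878) + (0.47495) = 0.156213.
Therefore gamma(1) = 0.1562 (to 4 decimal places).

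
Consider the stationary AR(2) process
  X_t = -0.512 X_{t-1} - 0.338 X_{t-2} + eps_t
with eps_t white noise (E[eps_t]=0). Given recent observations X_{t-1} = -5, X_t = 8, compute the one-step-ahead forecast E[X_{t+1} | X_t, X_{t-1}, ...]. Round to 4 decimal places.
E[X_{t+1} \mid \mathcal F_t] = -2.4060

For an AR(p) model X_t = c + sum_i phi_i X_{t-i} + eps_t, the
one-step-ahead conditional mean is
  E[X_{t+1} | X_t, ...] = c + sum_i phi_i X_{t+1-i}.
Substitute known values:
  E[X_{t+1} | ...] = (-0.512) * (8) + (-0.338) * (-5)
                   = -2.4060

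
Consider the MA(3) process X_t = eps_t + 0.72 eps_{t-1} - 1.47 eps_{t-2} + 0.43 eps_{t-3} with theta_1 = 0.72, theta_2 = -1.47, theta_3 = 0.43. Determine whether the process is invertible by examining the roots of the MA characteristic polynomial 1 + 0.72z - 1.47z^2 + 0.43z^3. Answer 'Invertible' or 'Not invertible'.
\text{Not invertible}

The MA(q) characteristic polynomial is P(z) = 1 + 0.72z - 1.47z^2 + 0.43z^3.
Invertibility requires all roots to lie outside the unit circle, i.e. |z| > 1 for every root.
Degree 3: look for a simple real root z0 first, then factor out (1 - z/z0) and solve the remaining quadratic.
Testing z0 = 2: P(2) = 1 + (0.72)(2) + (-1.47)(2)^2 + (0.43)(2)^3
  = 1 + (1.44) + (-5.88) + (3.44) = 0.  So z_0 = 2 is a root, |z_0| = 2.
Divide out the factor (1 - 0.5 z) = (1 - z/z0) (since 1/z0 = 0.5):
  P(z) = (1 - 0.5 z)(1 + (1.22) z + (-0.86) z^2)
  [check: z-coef 1.22 - (0.5) = 0.72; z^2-coef -0.86 - (0.5)(1.22) = -1.47; z^3-coef -(0.5)(-0.86) = 0.43.]
Remaining roots from the quadratic factor 1 + (1.22) z + (-0.86) z^2:
  Set 1 + (1.22) z + (-0.86) z^2 = 0, i.e. a z^2 + b z + c = 0 with a = -0.86, b = 1.22, c = 1.
  Discriminant D = b^2 - 4ac = (1.22)^2 - 4*(-0.86)*1 = 1.4884 - (-3.44) = 4.9284.
  D >= 0, so the roots are real: z = (-b +/- sqrt(D)) / (2a) = (-1.22 +/- 2.22) / (-1.72).
    z_1 = (-1.22 + 2.22) / (-1.72) = -0.5814,   |z_1| = 0.5814.
    z_2 = (-1.22 - 2.22) / (-1.72) = 2,   |z_2| = 2.
Moduli of all roots: 2.0000, 0.5814, 2.0000.
All moduli strictly greater than 1? No.
Verdict: Not invertible.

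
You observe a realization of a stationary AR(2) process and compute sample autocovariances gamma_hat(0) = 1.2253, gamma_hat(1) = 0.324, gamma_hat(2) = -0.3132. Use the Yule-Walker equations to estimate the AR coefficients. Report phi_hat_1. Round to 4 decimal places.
\hat\phi_{1} = 0.3570

The Yule-Walker equations for an AR(p) process read, in matrix form,
  Gamma_p phi = r_p,   with   (Gamma_p)_{ij} = gamma(|i - j|),
                       (r_p)_i = gamma(i),   i,j = 1..p.
Substitute the sample gammas (Toeplitz matrix and right-hand side of size 2):
  Gamma_p = [[1.2253, 0.324], [0.324, 1.2253]]
  r_p     = [0.324, -0.3132]
Written out:
  1.2253 phi_1 + 0.324 phi_2 = 0.324
  0.324 phi_1 + 1.2253 phi_2 = -0.3132
Solve by Cramer's rule:
  det = gamma(0)^2 - gamma(1)^2 = (1.2253)^2 - (0.324)^2 = 1.50136009 - 0.104976 = 1.39638409
  phi_hat_1 = [gamma(1) gamma(0) - gamma(1) gamma(2)] / det = [(0.324)(1.2253) - (0.324)(-0.3132)] / 1.39638409 = 0.498474 / 1.39638409 = 0.357
  phi_hat_2 = [gamma(0) gamma(2) - gamma(1)^2] / det = [(1.2253)(-0.3132) - (0.324)^2] / 1.39638409 = -0.48873996 / 1.39638409 = -0.35
So phi_hat = [0.3570, -0.3500].
Therefore phi_hat_1 = 0.3570.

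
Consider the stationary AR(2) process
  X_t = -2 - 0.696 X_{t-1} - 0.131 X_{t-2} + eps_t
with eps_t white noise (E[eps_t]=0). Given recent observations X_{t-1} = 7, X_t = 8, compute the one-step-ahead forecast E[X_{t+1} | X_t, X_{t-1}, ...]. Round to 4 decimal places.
E[X_{t+1} \mid \mathcal F_t] = -8.4850

For an AR(p) model X_t = c + sum_i phi_i X_{t-i} + eps_t, the
one-step-ahead conditional mean is
  E[X_{t+1} | X_t, ...] = c + sum_i phi_i X_{t+1-i}.
Substitute known values:
  E[X_{t+1} | ...] = -2 + (-0.696) * (8) + (-0.131) * (7)
                   = -8.4850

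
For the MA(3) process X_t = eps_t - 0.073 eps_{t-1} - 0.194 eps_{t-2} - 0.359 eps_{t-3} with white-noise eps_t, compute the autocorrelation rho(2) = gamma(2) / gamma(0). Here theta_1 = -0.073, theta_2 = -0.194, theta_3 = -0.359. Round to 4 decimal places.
\rho(2) = -0.1432

For an MA(q) process with theta_0 = 1, the autocovariance is
  gamma(k) = sigma^2 * sum_{i=0..q-k} theta_i * theta_{i+k},
and rho(k) = gamma(k) / gamma(0). Sigma^2 cancels.
  numerator   = (1)*(-0.194) + (-0.073)*(-0.359) = -0.167793.
  denominator = (1)^2 + (-0.073)^2 + (-0.194)^2 + (-0.359)^2 = 1.171846.
  rho(2) = -0.167793 / 1.171846 = -0.1432.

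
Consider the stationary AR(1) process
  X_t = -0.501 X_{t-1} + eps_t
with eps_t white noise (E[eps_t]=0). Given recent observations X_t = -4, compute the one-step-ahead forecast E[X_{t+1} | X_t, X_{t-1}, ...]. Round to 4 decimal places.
E[X_{t+1} \mid \mathcal F_t] = 2.0040

For an AR(p) model X_t = c + sum_i phi_i X_{t-i} + eps_t, the
one-step-ahead conditional mean is
  E[X_{t+1} | X_t, ...] = c + sum_i phi_i X_{t+1-i}.
Substitute known values:
  E[X_{t+1} | ...] = (-0.501) * (-4)
                   = 2.0040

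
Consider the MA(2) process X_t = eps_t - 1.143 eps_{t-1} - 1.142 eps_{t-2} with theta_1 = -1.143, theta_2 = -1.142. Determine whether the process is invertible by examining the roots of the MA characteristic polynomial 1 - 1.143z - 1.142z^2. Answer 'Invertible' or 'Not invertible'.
\text{Not invertible}

The MA(q) characteristic polynomial is P(z) = 1 - 1.143z - 1.142z^2.
Invertibility requires all roots to lie outside the unit circle, i.e. |z| > 1 for every root.
Set 1 + (-1.143) z + (-1.142) z^2 = 0, i.e. a z^2 + b z + c = 0 with a = -1.142, b = -1.143, c = 1.
Discriminant D = b^2 - 4ac = (-1.143)^2 - 4*(-1.142)*1 = 1.306449 - (-4.568) = 5.874449.
D >= 0, so the roots are real: z = (-b +/- sqrt(D)) / (2a) = (1.143 +/- 2.423726) / (-2.284).
  z_1 = (1.143 + 2.423726) / (-2.284) = -1.5616,   |z_1| = 1.5616.
  z_2 = (1.143 - 2.423726) / (-2.284) = 0.5607,   |z_2| = 0.5607.
Moduli of all roots: 1.5616, 0.5607.
All moduli strictly greater than 1? No.
Verdict: Not invertible.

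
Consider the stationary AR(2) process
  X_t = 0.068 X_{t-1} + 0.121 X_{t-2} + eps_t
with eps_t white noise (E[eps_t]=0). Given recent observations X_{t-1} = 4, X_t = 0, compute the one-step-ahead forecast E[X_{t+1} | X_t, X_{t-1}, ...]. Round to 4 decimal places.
E[X_{t+1} \mid \mathcal F_t] = 0.4840

For an AR(p) model X_t = c + sum_i phi_i X_{t-i} + eps_t, the
one-step-ahead conditional mean is
  E[X_{t+1} | X_t, ...] = c + sum_i phi_i X_{t+1-i}.
Substitute known values:
  E[X_{t+1} | ...] = (0.068) * (0) + (0.121) * (4)
                   = 0.4840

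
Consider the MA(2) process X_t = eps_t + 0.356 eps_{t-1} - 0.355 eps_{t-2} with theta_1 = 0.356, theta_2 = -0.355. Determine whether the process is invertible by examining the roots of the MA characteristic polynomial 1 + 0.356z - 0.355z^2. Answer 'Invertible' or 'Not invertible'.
\text{Invertible}

The MA(q) characteristic polynomial is P(z) = 1 + 0.356z - 0.355z^2.
Invertibility requires all roots to lie outside the unit circle, i.e. |z| > 1 for every root.
Set 1 + (0.356) z + (-0.355) z^2 = 0, i.e. a z^2 + b z + c = 0 with a = -0.355, b = 0.356, c = 1.
Discriminant D = b^2 - 4ac = (0.356)^2 - 4*(-0.355)*1 = 0.126736 - (-1.42) = 1.546736.
D >= 0, so the roots are real: z = (-b +/- sqrt(D)) / (2a) = (-0.356 +/- 1.243678) / (-0.71).
  z_1 = (-0.356 + 1.243678) / (-0.71) = -1.2503,   |z_1| = 1.2503.
  z_2 = (-0.356 - 1.243678) / (-0.71) = 2.2531,   |z_2| = 2.2531.
Moduli of all roots: 1.2503, 2.2531.
All moduli strictly greater than 1? Yes.
Verdict: Invertible.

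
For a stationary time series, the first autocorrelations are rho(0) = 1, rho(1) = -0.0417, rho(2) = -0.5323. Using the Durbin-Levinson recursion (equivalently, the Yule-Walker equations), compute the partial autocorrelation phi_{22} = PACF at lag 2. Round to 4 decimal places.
\phi_{22} = -0.5350

The PACF at lag k is phi_{kk}, the last component of the solution
to the Yule-Walker system G_k phi = r_k where
  (G_k)_{ij} = rho(|i - j|), (r_k)_i = rho(i), i,j = 1..k.
Equivalently, Durbin-Levinson gives phi_{kk} iteratively:
  phi_{11} = rho(1)
  phi_{kk} = [rho(k) - sum_{j=1..k-1} phi_{k-1,j} rho(k-j)]
            / [1 - sum_{j=1..k-1} phi_{k-1,j} rho(j)],
  phi_{k,j} = phi_{k-1,j} - phi_{kk} phi_{k-1,k-j},  j = 1..k-1.
Step k = 1:
  phi_11 = rho(1) = -0.0417.
Step k = 2:
  phi_22 = [rho(2) - phi_11 rho(1)] / [1 - phi_11 rho(1)] = [-0.5323 - (-0.0417)(-0.0417)] / [1 - (-0.0417)(-0.0417)]
         = -0.53403889 / 0.99826111 = -0.535.
Therefore phi_{22} = -0.5350.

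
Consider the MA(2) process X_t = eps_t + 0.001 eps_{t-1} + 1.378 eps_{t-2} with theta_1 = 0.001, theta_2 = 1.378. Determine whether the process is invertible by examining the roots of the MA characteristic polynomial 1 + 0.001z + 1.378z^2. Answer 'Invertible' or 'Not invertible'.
\text{Not invertible}

The MA(q) characteristic polynomial is P(z) = 1 + 0.001z + 1.378z^2.
Invertibility requires all roots to lie outside the unit circle, i.e. |z| > 1 for every root.
Set 1 + (0.001) z + (1.378) z^2 = 0, i.e. a z^2 + b z + c = 0 with a = 1.378, b = 0.001, c = 1.
Discriminant D = b^2 - 4ac = (0.001)^2 - 4*(1.378)*1 = 0.000001 - (5.512) = -5.511999.
D < 0, so the roots are the complex-conjugate pair z = (-b +/- i sqrt(-D)) / (2a) = -0.0004 +/- 0.8519i.
For a conjugate pair |z|^2 = z * conj(z) = (product of roots) = c/a = 1/(1.378) = 0.725689, so |z| = sqrt(0.725689) = 0.8519 for both roots.
Moduli of all roots: 0.8519, 0.8519.
All moduli strictly greater than 1? No.
Verdict: Not invertible.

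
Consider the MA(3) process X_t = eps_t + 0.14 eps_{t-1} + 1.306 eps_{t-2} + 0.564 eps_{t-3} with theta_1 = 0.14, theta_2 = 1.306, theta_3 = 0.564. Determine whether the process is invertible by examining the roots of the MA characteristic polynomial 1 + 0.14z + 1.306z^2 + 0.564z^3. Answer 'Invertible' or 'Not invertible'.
\text{Not invertible}

The MA(q) characteristic polynomial is P(z) = 1 + 0.14z + 1.306z^2 + 0.564z^3.
Invertibility requires all roots to lie outside the unit circle, i.e. |z| > 1 for every root.
Degree 3: look for a simple real root z0 first, then factor out (1 - z/z0) and solve the remaining quadratic.
Testing z0 = -2.5: P(-2.5) = 1 + (0.14)(-2.5) + (1.306)(-2.5)^2 + (0.564)(-2.5)^3
  = 1 + (-0.35) + (8.1625) + (-8.8125) = 0.  So z_0 = -2.5 is a root, |z_0| = 2.5.
Divide out the factor (1 + 0.4 z) = (1 - z/z0) (since 1/z0 = -0.4):
  P(z) = (1 + 0.4 z)(1 + (-0.26) z + (1.41) z^2)
  [check: z-coef -0.26 - (-0.4) = 0.14; z^2-coef 1.41 - (-0.4)(-0.26) = 1.306; z^3-coef -(-0.4)(1.41) = 0.564.]
Remaining roots from the quadratic factor 1 + (-0.26) z + (1.41) z^2:
  Set 1 + (-0.26) z + (1.41) z^2 = 0, i.e. a z^2 + b z + c = 0 with a = 1.41, b = -0.26, c = 1.
  Discriminant D = b^2 - 4ac = (-0.26)^2 - 4*(1.41)*1 = 0.0676 - (5.64) = -5.5724.
  D < 0, so the roots are the complex-conjugate pair z = (-b +/- i sqrt(-D)) / (2a) = 0.0922 +/- 0.8371i.
  For a conjugate pair |z|^2 = z * conj(z) = (product of roots) = c/a = 1/(1.41) = 0.70922, so |z| = sqrt(0.70922) = 0.8422 for both roots.
Moduli of all roots: 2.5000, 0.8422, 0.8422.
All moduli strictly greater than 1? No.
Verdict: Not invertible.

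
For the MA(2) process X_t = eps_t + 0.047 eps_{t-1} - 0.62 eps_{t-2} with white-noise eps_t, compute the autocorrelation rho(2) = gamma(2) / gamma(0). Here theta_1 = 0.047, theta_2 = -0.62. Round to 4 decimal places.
\rho(2) = -0.4471

For an MA(q) process with theta_0 = 1, the autocovariance is
  gamma(k) = sigma^2 * sum_{i=0..q-k} theta_i * theta_{i+k},
and rho(k) = gamma(k) / gamma(0). Sigma^2 cancels.
  numerator   = (1)*(-0.62) = -0.62.
  denominator = (1)^2 + (0.047)^2 + (-0.62)^2 = 1.386609.
  rho(2) = -0.62 / 1.386609 = -0.4471.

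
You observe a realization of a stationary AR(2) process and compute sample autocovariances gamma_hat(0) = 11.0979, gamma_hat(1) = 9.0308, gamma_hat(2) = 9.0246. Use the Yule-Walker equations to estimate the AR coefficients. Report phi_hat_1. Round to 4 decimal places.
\hat\phi_{1} = 0.4500

The Yule-Walker equations for an AR(p) process read, in matrix form,
  Gamma_p phi = r_p,   with   (Gamma_p)_{ij} = gamma(|i - j|),
                       (r_p)_i = gamma(i),   i,j = 1..p.
Substitute the sample gammas (Toeplitz matrix and right-hand side of size 2):
  Gamma_p = [[11.0979, 9.0308], [9.0308, 11.0979]]
  r_p     = [9.0308, 9.0246]
Written out:
  11.0979 phi_1 + 9.0308 phi_2 = 9.0308
  9.0308 phi_1 + 11.0979 phi_2 = 9.0246
Solve by Cramer's rule:
  det = gamma(0)^2 - gamma(1)^2 = (11.0979)^2 - (9.0308)^2 = 123.16338441 - 81.55534864 = 41.60803577
  phi_hat_1 = [gamma(1) gamma(0) - gamma(1) gamma(2)] / det = [(9.0308)(11.0979) - (9.0308)(9.0246)] / 41.60803577 = 18.72355764 / 41.60803577 = 0.45
  phi_hat_2 = [gamma(0) gamma(2) - gamma(1)^2] / det = [(11.0979)(9.0246) - (9.0308)^2] / 41.60803577 = 18.5987597 / 41.60803577 = 0.447
So phi_hat = [0.4500, 0.4470].
Therefore phi_hat_1 = 0.4500.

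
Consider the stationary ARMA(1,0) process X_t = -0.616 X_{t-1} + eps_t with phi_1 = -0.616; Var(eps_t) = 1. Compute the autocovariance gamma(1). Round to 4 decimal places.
\gamma(1) = -0.9927

Multiply the model equation by X_{t-k} and take expectations. With theta_0 = psi_0 = 1 and psi_j the MA(infinity) weights, this gives
  gamma(k) - sum_i phi_i gamma(k-i) = c_k,
  c_k = sigma^2 * sum_{j=k..q} theta_j psi_{j-k}   (c_k = 0 for k > q),
using gamma(-m) = gamma(m).
Pure AR (q = 0): c_0 = sigma^2 = 1, c_k = 0 for k >= 1.
Equations for k = 0 and k = 1 (AR order 1):
  gamma(0) = phi_1 gamma(1) + c_0
  gamma(1) = phi_1 gamma(0) + c_1
Substituting the second into the first: gamma(0) (1 - phi_1^2) = c_0 + phi_1 c_1, so
  gamma(0) = c_0 / (1 - phi_1^2) = 1 / (1 - (-0.616)^2) = 1 / 0.620544 = 1.611489.
  gamma(1) = phi_1 gamma(0) = (-0.616)(1.611489) = -0.992677.
Therefore gamma(1) = -0.9927 (to 4 decimal places).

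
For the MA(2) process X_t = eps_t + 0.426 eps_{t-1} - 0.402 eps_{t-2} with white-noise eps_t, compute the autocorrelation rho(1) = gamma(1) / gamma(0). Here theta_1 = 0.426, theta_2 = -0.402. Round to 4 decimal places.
\rho(1) = 0.1897

For an MA(q) process with theta_0 = 1, the autocovariance is
  gamma(k) = sigma^2 * sum_{i=0..q-k} theta_i * theta_{i+k},
and rho(k) = gamma(k) / gamma(0). Sigma^2 cancels.
  numerator   = (1)*(0.426) + (0.426)*(-0.402) = 0.254748.
  denominator = (1)^2 + (0.426)^2 + (-0.402)^2 = 1.34308.
  rho(1) = 0.254748 / 1.34308 = 0.1897.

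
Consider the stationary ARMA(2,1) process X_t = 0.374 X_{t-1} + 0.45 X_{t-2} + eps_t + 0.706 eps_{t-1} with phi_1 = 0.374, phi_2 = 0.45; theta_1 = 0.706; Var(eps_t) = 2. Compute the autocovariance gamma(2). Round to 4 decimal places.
\gamma(2) = 9.0380

Multiply the model equation by X_{t-k} and take expectations. With theta_0 = psi_0 = 1 and psi_j the MA(infinity) weights, this gives
  gamma(k) - sum_i phi_i gamma(k-i) = c_k,
  c_k = sigma^2 * sum_{j=k..q} theta_j psi_{j-k}   (c_k = 0 for k > q),
using gamma(-m) = gamma(m).
psi-weights needed (psi_j = theta_j + sum_i phi_i psi_{j-i}):
  psi_1 = theta_1 + phi_1 = 0.706 + (0.374) = 1.08
Right-hand sides:
  c_0 = sigma^2 (1 + theta_1 psi_1) = 2 * (1 + (0.706)(1.08)) = 2 * 1.76248 = 3.52496
  c_1 = sigma^2 theta_1 = 2 * (0.706) = 1.412
  c_2 = 0
Equations for k = 0, 1, 2 (AR order 2, c_2 = 0):
  (E0) gamma(0) = phi_1 gamma(1) + phi_2 gamma(2) + c_0
  (E1) gamma(1) = phi_1 gamma(0) + phi_2 gamma(1) + c_1
  (E2) gamma(2) = phi_1 gamma(1) + phi_2 gamma(0)
From (E1): gamma(1) = A gamma(0) + B with
  A = phi_1 / (1 - phi_2) = 0.374 / 0.55 = 0.68,   B = c_1 / (1 - phi_2) = 1.412 / 0.55 = 2.567273.
Insert (E2) into (E0): gamma(0) (1 - phi_2^2) = phi_1 (1 + phi_2) gamma(1) + c_0.
  phi_1 (1 + phi_2) = (0.374)(1.45) = 0.5423,   1 - phi_2^2 = 0.7975.
Replace gamma(1) by A gamma(0) + B and collect gamma(0):
  gamma(0) [0.7975 - (0.5423)(0.68)] = (0.5423)(2.567273) + 3.52496
  gamma(0) * 0.428736 = 4.917192
  gamma(0) = 4.917192 / 0.428736 = 11.469044.
  gamma(1) = A gamma(0) + B = (0.68)(11.469044) + (2.567273) = 10.366223.
  gamma(2) = phi_1 gamma(1) + phi_2 gamma(0) = (0.374)(10.366223) + (0.45)(11.469044) = 9.038037.
Therefore gamma(2) = 9.0380 (to 4 decimal places).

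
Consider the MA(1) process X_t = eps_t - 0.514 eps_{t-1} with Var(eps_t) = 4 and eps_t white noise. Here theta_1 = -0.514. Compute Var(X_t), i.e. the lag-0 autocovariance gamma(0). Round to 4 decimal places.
\gamma(0) = 5.0568

For an MA(q) process X_t = eps_t + sum_i theta_i eps_{t-i} with
Var(eps_t) = sigma^2, the variance is
  gamma(0) = sigma^2 * (1 + sum_i theta_i^2).
  sum_i theta_i^2 = (-0.514)^2 = 0.264196.
  gamma(0) = 4 * (1 + 0.264196) = 4 * 1.264196 = 5.056784, which rounds to 5.0568.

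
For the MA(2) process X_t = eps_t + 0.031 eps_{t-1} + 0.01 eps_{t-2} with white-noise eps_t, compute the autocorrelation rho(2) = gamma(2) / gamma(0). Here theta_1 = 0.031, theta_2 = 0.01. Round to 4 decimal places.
\rho(2) = 0.0100

For an MA(q) process with theta_0 = 1, the autocovariance is
  gamma(k) = sigma^2 * sum_{i=0..q-k} theta_i * theta_{i+k},
and rho(k) = gamma(k) / gamma(0). Sigma^2 cancels.
  numerator   = (1)*(0.01) = 0.01.
  denominator = (1)^2 + (0.031)^2 + (0.01)^2 = 1.001061.
  rho(2) = 0.01 / 1.001061 = 0.0100.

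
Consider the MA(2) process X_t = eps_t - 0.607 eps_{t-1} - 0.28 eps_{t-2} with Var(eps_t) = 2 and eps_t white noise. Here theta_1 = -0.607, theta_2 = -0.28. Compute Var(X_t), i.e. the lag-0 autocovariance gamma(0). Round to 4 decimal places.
\gamma(0) = 2.8937

For an MA(q) process X_t = eps_t + sum_i theta_i eps_{t-i} with
Var(eps_t) = sigma^2, the variance is
  gamma(0) = sigma^2 * (1 + sum_i theta_i^2).
  sum_i theta_i^2 = (-0.607)^2 + (-0.28)^2 = 0.368449 + 0.0784 = 0.446849.
  gamma(0) = 2 * (1 + 0.446849) = 2 * 1.446849 = 2.893698, which rounds to 2.8937.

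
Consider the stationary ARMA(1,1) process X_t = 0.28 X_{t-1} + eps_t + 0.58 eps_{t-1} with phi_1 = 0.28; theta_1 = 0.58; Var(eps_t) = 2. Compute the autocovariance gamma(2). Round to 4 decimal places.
\gamma(2) = 0.6074

Multiply the model equation by X_{t-k} and take expectations. With theta_0 = psi_0 = 1 and psi_j the MA(infinity) weights, this gives
  gamma(k) - sum_i phi_i gamma(k-i) = c_k,
  c_k = sigma^2 * sum_{j=k..q} theta_j psi_{j-k}   (c_k = 0 for k > q),
using gamma(-m) = gamma(m).
psi-weights needed (psi_j = theta_j + sum_i phi_i psi_{j-i}):
  psi_1 = theta_1 + phi_1 = 0.58 + (0.28) = 0.86
Right-hand sides:
  c_0 = sigma^2 (1 + theta_1 psi_1) = 2 * (1 + (0.58)(0.86)) = 2 * 1.4988 = 2.9976
  c_1 = sigma^2 theta_1 = 2 * (0.58) = 1.16
  c_2 = 0
Equations for k = 0 and k = 1 (AR order 1):
  gamma(0) = phi_1 gamma(1) + c_0
  gamma(1) = phi_1 gamma(0) + c_1
Substituting the second into the first: gamma(0) (1 - phi_1^2) = c_0 + phi_1 c_1, so
  gamma(0) = (c_0 + phi_1 c_1) / (1 - phi_1^2) = (2.9976 + (0.28)(1.16)) / (1 - (0.28)^2) = 3.3224 / 0.9216 = 3.605035.
  gamma(1) = phi_1 gamma(0) + c_1 = (0.28)(3.605035) + (1.16) = 2.16941.
For k = 2 (> q): gamma(2) = phi_1 gamma(1) = (0.28)(2.16941) = 0.607435.
Therefore gamma(2) = 0.6074 (to 4 decimal places).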